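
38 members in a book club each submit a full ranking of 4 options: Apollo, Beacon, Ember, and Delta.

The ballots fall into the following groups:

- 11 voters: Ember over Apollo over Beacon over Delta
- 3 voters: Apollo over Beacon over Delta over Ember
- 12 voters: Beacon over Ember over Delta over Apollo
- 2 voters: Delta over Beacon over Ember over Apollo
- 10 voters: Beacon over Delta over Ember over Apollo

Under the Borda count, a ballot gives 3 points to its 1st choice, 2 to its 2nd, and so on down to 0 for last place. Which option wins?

Beacon

Borda scores:
  Apollo: 11·2 + 3·3 + 12·0 + 2·0 + 10·0 = 31
  Beacon: 11·1 + 3·2 + 12·3 + 2·2 + 10·3 = 87
  Ember: 11·3 + 3·0 + 12·2 + 2·1 + 10·1 = 69
  Delta: 11·0 + 3·1 + 12·1 + 2·3 + 10·2 = 41
Beacon has the highest total.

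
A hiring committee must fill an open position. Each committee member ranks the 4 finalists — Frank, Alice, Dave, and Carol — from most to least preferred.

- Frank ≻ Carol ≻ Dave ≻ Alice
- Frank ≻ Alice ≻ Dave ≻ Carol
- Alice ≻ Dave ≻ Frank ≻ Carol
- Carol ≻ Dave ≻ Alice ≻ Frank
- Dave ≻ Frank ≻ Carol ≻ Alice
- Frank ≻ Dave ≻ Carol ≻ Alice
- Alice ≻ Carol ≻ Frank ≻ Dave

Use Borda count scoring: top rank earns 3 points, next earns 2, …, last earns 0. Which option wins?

Borda scores:
  Frank: 3 + 3 + 1 + 0 + 2 + 3 + 1 = 13
  Alice: 0 + 2 + 3 + 1 + 0 + 0 + 3 = 9
  Dave: 1 + 1 + 2 + 2 + 3 + 2 + 0 = 11
  Carol: 2 + 0 + 0 + 3 + 1 + 1 + 2 = 9
Frank has the highest total.

Frank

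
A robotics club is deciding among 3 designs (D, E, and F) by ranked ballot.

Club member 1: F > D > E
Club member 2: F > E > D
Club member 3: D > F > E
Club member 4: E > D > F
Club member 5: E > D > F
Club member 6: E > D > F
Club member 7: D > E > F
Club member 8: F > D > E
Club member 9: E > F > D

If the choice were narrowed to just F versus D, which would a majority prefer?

D

Ballots ranking F above D: 4.
Ballots ranking D above F: 5.
D wins the head-to-head, 5–4.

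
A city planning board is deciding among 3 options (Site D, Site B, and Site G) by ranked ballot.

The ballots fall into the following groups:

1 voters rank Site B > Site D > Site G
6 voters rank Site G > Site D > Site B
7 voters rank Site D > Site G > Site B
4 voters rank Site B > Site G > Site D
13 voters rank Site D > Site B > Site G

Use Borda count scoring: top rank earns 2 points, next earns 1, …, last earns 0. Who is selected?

Site D

Borda scores:
  Site D: 1 + 6·1 + 7·2 + 4·0 + 13·2 = 47
  Site B: 2 + 6·0 + 7·0 + 4·2 + 13·1 = 23
  Site G: 0 + 6·2 + 7·1 + 4·1 + 13·0 = 23
Site D has the highest total.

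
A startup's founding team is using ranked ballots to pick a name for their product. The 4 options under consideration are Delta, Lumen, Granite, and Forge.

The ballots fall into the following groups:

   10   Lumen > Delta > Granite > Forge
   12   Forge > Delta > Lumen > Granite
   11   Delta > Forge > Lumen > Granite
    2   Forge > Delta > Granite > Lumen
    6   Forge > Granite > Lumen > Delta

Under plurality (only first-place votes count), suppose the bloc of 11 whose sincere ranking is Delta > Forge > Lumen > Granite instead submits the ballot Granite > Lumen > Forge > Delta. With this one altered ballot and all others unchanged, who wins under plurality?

Forge

First-place totals with the altered ballot: Delta 0, Lumen 10, Granite 11, Forge 20.
The winner is unchanged: still Forge.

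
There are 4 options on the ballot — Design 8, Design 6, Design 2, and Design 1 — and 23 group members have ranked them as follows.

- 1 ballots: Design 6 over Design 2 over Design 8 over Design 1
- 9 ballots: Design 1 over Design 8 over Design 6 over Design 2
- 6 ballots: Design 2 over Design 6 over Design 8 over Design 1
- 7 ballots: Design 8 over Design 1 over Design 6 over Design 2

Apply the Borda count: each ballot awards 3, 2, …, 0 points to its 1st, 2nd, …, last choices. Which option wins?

Design 8

Borda scores:
  Design 8: 1 + 9·2 + 6·1 + 7·3 = 46
  Design 6: 3 + 9·1 + 6·2 + 7·1 = 31
  Design 2: 2 + 9·0 + 6·3 + 7·0 = 20
  Design 1: 0 + 9·3 + 6·0 + 7·2 = 41
Design 8 has the highest total.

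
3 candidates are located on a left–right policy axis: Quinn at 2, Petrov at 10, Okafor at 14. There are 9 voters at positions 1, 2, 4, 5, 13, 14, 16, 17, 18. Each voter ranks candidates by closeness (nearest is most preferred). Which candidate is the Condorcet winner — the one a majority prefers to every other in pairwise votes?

With single-peaked preferences on a line, the Condorcet winner is the candidate closest to the median voter.
The median voter (position 13) is closest to Okafor at 14.
Check: Okafor vs Quinn — voters closer to Okafor: 5 of 9.

Okafor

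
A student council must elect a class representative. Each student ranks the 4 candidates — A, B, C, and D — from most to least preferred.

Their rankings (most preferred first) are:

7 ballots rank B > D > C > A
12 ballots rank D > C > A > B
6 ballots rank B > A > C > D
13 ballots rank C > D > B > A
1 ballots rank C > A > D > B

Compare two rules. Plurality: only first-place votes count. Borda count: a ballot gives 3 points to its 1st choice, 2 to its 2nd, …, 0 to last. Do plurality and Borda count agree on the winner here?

Yes

Plurality first-place counts: A 0, B 13, C 14, D 12 → C.
Borda totals: A 26, B 52, C 79, D 77 → C.
The two rules agree on C.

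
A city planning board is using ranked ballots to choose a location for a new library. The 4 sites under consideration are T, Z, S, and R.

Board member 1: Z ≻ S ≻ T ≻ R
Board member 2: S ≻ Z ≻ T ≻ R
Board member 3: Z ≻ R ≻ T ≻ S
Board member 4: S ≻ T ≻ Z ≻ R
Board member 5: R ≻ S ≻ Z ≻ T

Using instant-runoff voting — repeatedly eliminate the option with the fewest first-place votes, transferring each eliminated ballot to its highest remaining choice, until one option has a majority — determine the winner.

S

Round 1: Z 2, S 2, R 1, T 0. T has the fewest and is eliminated.
Round 2: Z 2, S 2, R 1. R has the fewest and is eliminated.
Round 3: S 3, Z 2. S has a majority.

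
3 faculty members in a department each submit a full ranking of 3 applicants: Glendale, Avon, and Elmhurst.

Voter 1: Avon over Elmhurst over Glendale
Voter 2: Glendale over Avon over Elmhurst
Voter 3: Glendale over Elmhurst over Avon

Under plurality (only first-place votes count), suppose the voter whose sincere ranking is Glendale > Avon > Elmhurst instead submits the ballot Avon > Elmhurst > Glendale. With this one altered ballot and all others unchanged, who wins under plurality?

Avon

First-place totals with the altered ballot: Glendale 1, Avon 2, Elmhurst 0.
The switch changes the winner from Glendale to Avon.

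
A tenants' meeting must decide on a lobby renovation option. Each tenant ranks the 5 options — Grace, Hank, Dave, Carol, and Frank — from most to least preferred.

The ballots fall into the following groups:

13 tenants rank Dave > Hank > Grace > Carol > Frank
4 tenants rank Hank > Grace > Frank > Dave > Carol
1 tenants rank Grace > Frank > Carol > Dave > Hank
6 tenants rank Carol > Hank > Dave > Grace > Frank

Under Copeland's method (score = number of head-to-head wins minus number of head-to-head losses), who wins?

Dave

Pairwise results:
  Grace vs Hank: Hank wins 23–1.
  Grace vs Dave: Dave wins 19–5.
  Grace vs Carol: Grace wins 18–6.
  Grace vs Frank: Grace wins 24–0.
  Hank vs Dave: Dave wins 14–10.
  Hank vs Carol: Hank wins 17–7.
  Hank vs Frank: Hank wins 23–1.
  Dave vs Carol: Dave wins 17–7.
  Dave vs Frank: Dave wins 19–5.
  Carol vs Frank: Carol wins 19–5.
Copeland scores (wins − losses):
  Grace: 2 − 2 = 0
  Hank: 3 − 1 = 2
  Dave: 4 − 0 = 4
  Carol: 1 − 3 = -2
  Frank: 0 − 4 = -4
Dave has the best Copeland score.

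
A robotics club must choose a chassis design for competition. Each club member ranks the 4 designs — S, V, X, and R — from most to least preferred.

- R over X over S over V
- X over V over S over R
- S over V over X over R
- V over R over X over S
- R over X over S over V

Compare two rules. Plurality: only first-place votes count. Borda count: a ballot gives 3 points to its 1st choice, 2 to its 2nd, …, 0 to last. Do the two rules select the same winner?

No

Plurality first-place counts: S 1, V 1, X 1, R 2 → R.
Borda totals: S 6, V 7, X 9, R 8 → X.
The two rules disagree: plurality picks R, Borda picks X.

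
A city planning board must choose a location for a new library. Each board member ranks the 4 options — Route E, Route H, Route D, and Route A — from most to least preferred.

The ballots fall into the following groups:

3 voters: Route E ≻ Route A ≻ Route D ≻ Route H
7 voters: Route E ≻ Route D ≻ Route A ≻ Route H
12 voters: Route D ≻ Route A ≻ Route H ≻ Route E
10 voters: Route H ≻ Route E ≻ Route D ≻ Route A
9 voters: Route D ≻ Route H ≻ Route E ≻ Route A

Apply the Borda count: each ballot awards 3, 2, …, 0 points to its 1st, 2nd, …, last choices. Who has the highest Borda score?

Route D

Borda scores:
  Route E: 3·3 + 7·3 + 12·0 + 10·2 + 9·1 = 59
  Route H: 3·0 + 7·0 + 12·1 + 10·3 + 9·2 = 60
  Route D: 3·1 + 7·2 + 12·3 + 10·1 + 9·3 = 90
  Route A: 3·2 + 7·1 + 12·2 + 10·0 + 9·0 = 37
Route D has the highest total.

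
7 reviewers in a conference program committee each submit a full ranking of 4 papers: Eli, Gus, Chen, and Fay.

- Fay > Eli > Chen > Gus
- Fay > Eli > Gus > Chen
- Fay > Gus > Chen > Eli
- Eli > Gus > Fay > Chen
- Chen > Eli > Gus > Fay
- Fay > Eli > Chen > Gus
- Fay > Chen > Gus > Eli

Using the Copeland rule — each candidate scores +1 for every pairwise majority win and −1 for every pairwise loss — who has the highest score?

Pairwise results:
  Eli vs Gus: Eli wins 5–2.
  Eli vs Chen: Eli wins 4–3.
  Eli vs Fay: Fay wins 5–2.
  Gus vs Chen: Chen wins 4–3.
  Gus vs Fay: Fay wins 5–2.
  Chen vs Fay: Fay wins 6–1.
Copeland scores (wins − losses):
  Eli: 2 − 1 = 1
  Gus: 0 − 3 = -3
  Chen: 1 − 2 = -1
  Fay: 3 − 0 = 3
Fay has the best Copeland score.

Fay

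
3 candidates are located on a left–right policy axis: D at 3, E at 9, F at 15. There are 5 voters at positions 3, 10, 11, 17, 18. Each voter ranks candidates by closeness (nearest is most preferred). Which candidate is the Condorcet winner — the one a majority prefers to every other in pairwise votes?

E

With single-peaked preferences on a line, the Condorcet winner is the candidate closest to the median voter.
The median voter (position 11) is closest to E at 9.
Check: E vs D — voters closer to E: 4 of 5.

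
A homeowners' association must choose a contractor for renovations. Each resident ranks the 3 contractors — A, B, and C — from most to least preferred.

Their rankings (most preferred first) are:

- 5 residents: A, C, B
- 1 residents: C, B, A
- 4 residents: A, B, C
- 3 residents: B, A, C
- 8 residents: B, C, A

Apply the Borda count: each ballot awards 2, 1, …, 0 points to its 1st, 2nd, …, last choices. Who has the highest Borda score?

B

Borda scores:
  A: 5·2 + 0 + 4·2 + 3·1 + 8·0 = 21
  B: 5·0 + 1 + 4·1 + 3·2 + 8·2 = 27
  C: 5·1 + 2 + 4·0 + 3·0 + 8·1 = 15
B has the highest total.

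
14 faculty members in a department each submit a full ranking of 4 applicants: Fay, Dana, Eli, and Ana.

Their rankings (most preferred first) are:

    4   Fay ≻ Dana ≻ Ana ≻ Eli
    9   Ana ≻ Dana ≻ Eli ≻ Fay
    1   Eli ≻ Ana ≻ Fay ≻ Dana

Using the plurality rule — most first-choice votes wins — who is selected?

First-place vote totals:
  Fay: 4
  Dana: 0
  Eli: 1
  Ana: 9
Ana has the most first-place votes.

Ana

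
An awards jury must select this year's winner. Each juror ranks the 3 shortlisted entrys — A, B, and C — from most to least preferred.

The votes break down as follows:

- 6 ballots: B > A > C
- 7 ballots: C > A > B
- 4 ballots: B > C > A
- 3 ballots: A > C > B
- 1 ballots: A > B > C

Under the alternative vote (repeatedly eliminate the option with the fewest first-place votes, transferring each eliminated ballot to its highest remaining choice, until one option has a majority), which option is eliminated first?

Round 1: B 10, C 7, A 4. A has the fewest and is eliminated.
Round 2: B 11, C 10. B has a majority.

A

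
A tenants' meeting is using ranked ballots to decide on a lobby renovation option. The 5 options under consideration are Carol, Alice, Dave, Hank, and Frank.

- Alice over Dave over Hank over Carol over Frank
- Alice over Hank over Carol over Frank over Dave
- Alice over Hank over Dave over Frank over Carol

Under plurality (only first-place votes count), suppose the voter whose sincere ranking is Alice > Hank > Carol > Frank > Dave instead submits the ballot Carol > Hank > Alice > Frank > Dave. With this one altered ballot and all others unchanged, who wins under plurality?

First-place totals with the altered ballot: Carol 1, Alice 2, Dave 0, Hank 0, Frank 0.
The winner is unchanged: still Alice.

Alice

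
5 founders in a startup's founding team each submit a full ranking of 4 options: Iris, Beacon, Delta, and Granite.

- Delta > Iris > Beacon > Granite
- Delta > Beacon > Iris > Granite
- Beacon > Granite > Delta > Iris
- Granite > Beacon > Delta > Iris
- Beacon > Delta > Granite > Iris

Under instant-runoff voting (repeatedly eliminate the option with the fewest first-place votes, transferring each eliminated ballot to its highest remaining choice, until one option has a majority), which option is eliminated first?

Iris

Round 1: Beacon 2, Delta 2, Granite 1, Iris 0. Iris has the fewest and is eliminated.
Round 2: Beacon 2, Delta 2, Granite 1. Granite has the fewest and is eliminated.
Round 3: Beacon 3, Delta 2. Beacon has a majority.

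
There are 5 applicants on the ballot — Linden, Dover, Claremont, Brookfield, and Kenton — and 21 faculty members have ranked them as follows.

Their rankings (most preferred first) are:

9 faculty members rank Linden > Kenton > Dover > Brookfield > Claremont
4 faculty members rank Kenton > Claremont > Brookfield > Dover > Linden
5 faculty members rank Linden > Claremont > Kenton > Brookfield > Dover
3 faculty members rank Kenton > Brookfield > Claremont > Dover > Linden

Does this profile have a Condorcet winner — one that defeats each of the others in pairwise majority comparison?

Head-to-head results (21 voters total):
Linden vs Dover: Linden wins 14–7.
Linden vs Claremont: Linden wins 14–7.
Linden vs Brookfield: Linden wins 14–7.
Linden vs Kenton: Linden wins 14–7.
Dover vs Claremont: Claremont wins 12–9.
Dover vs Brookfield: Brookfield wins 12–9.
Dover vs Kenton: Kenton wins 21–0.
Claremont vs Brookfield: Brookfield wins 12–9.
Claremont vs Kenton: Kenton wins 16–5.
Brookfield vs Kenton: Kenton wins 21–0.
Linden beats each rival — Dover (14–7), Claremont (14–7), Brookfield (14–7), Kenton (14–7) — so Linden is the Condorcet winner.

Yes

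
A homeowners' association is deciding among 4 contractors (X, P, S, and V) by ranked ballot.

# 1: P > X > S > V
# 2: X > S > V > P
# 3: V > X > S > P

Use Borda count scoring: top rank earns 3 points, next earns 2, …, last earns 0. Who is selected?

Borda scores:
  X: 2 + 3 + 2 = 7
  P: 3 + 0 + 0 = 3
  S: 1 + 2 + 1 = 4
  V: 0 + 1 + 3 = 4
X has the highest total.

X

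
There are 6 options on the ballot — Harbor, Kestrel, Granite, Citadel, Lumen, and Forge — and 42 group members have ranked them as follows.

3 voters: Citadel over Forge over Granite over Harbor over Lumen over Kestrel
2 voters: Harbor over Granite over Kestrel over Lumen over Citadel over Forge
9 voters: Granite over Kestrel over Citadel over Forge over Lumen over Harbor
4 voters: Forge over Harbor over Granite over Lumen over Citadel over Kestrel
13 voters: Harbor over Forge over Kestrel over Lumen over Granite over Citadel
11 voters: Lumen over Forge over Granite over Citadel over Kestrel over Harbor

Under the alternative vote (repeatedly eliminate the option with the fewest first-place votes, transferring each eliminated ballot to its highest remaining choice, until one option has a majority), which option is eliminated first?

Kestrel

Round 1: Harbor 15, Lumen 11, Granite 9, Forge 4, Citadel 3, Kestrel 0. Kestrel has the fewest and is eliminated.
Round 2: Harbor 15, Lumen 11, Granite 9, Forge 4, Citadel 3. Citadel has the fewest and is eliminated.
Round 3: Harbor 15, Lumen 11, Granite 9, Forge 7. Forge has the fewest and is eliminated.
Round 4: Harbor 19, Granite 12, Lumen 11. Lumen has the fewest and is eliminated.
Round 5: Granite 23, Harbor 19. Granite has a majority.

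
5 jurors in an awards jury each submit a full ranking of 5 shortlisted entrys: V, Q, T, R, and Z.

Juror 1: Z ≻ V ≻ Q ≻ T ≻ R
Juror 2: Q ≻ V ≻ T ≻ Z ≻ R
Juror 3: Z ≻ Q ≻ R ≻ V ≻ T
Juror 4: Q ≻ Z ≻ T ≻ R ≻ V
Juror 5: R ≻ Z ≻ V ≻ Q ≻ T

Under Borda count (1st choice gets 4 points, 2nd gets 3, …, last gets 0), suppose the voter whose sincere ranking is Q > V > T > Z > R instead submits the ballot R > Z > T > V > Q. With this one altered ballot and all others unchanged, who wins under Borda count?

Z

Borda totals with the altered ballot: V 7, Q 10, T 5, R 11, Z 17.
The winner is unchanged: still Z.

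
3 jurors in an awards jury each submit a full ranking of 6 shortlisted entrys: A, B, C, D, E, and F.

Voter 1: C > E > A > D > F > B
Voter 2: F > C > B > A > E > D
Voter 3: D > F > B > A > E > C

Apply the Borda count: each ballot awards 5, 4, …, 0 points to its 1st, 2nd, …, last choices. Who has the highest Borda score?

F

Borda scores:
  A: 3 + 2 + 2 = 7
  B: 0 + 3 + 3 = 6
  C: 5 + 4 + 0 = 9
  D: 2 + 0 + 5 = 7
  E: 4 + 1 + 1 = 6
  F: 1 + 5 + 4 = 10
F has the highest total.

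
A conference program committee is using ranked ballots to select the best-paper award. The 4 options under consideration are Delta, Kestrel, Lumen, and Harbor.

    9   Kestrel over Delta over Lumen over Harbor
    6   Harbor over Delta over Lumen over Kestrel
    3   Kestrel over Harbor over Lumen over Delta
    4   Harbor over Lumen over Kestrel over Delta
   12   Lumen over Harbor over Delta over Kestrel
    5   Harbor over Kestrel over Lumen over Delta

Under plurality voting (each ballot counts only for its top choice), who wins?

Harbor

First-place vote totals:
  Delta: 0
  Kestrel: 12
  Lumen: 12
  Harbor: 15
Harbor has the most first-place votes.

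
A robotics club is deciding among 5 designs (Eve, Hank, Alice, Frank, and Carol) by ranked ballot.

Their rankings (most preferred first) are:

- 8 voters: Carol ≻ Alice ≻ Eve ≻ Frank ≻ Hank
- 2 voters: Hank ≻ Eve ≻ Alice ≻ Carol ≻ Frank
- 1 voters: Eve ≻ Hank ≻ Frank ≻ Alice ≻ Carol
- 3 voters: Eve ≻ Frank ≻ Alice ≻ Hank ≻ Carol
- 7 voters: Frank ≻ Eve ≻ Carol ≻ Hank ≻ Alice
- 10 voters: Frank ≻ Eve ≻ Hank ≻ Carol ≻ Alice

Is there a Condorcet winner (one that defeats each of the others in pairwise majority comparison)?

Yes

Head-to-head results (31 voters total):
Eve vs Hank: Eve wins 29–2.
Eve vs Alice: Eve wins 23–8.
Eve vs Frank: Frank wins 17–14.
Eve vs Carol: Eve wins 23–8.
Hank vs Alice: Hank wins 20–11.
Hank vs Frank: Frank wins 28–3.
Hank vs Carol: Hank wins 16–15.
Alice vs Frank: Frank wins 21–10.
Alice vs Carol: Carol wins 25–6.
Frank vs Carol: Frank wins 21–10.
Frank beats each rival — Eve (17–14), Hank (28–3), Alice (21–10), Carol (21–10) — so Frank is the Condorcet winner.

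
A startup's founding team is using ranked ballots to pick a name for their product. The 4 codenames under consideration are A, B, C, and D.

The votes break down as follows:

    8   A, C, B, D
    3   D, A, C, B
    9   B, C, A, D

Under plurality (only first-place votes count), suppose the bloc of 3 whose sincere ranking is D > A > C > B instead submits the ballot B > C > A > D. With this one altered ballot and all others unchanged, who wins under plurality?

B

First-place totals with the altered ballot: A 8, B 12, C 0, D 0.
The winner is unchanged: still B.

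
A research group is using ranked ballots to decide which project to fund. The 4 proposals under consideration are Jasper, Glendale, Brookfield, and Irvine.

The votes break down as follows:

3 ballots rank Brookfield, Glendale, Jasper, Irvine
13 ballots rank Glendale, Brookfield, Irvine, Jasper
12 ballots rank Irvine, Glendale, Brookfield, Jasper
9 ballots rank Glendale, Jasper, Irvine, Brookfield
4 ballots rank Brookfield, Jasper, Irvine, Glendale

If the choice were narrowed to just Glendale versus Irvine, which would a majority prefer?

Glendale

Ballots ranking Glendale above Irvine: 3+13+9 = 25.
Ballots ranking Irvine above Glendale: 12+4 = 16.
Glendale wins the head-to-head, 25–16.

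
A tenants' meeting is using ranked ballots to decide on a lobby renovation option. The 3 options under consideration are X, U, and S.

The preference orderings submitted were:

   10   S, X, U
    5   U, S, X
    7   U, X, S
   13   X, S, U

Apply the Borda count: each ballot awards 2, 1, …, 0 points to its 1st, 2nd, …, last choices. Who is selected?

Borda scores:
  X: 10·1 + 5·0 + 7·1 + 13·2 = 43
  U: 10·0 + 5·2 + 7·2 + 13·0 = 24
  S: 10·2 + 5·1 + 7·0 + 13·1 = 38
X has the highest total.

X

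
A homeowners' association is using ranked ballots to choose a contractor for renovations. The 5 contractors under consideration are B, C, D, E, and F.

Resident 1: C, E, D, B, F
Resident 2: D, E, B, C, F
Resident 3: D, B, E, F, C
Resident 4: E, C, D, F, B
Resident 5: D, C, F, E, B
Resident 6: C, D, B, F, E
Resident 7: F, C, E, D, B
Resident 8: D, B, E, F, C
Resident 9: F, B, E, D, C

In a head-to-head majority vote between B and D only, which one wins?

D

Ballots ranking B above D: 1.
Ballots ranking D above B: 8.
D wins the head-to-head, 8–1.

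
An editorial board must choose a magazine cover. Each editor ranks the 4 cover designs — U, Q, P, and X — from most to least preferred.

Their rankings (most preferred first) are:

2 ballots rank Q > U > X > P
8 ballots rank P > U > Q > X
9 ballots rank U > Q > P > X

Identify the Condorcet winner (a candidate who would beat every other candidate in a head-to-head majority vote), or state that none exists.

Head-to-head results (19 voters total):
U vs Q: U wins 17–2.
U vs P: U wins 11–8.
U vs X: U wins 19–0.
Q vs P: Q wins 11–8.
Q vs X: Q wins 19–0.
P vs X: P wins 17–2.
U beats each rival — Q (17–2), P (11–8), X (19–0) — so U is the Condorcet winner.

U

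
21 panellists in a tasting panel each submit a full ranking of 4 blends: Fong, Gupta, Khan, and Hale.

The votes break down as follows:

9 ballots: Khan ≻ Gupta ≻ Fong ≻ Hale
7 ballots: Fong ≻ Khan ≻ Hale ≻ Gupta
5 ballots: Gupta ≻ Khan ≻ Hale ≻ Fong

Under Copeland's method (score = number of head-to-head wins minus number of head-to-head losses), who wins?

Pairwise results:
  Fong vs Gupta: Gupta wins 14–7.
  Fong vs Khan: Khan wins 14–7.
  Fong vs Hale: Fong wins 16–5.
  Gupta vs Khan: Khan wins 16–5.
  Gupta vs Hale: Gupta wins 14–7.
  Khan vs Hale: Khan wins 21–0.
Copeland scores (wins − losses):
  Fong: 1 − 2 = -1
  Gupta: 2 − 1 = 1
  Khan: 3 − 0 = 3
  Hale: 0 − 3 = -3
Khan has the best Copeland score.

Khan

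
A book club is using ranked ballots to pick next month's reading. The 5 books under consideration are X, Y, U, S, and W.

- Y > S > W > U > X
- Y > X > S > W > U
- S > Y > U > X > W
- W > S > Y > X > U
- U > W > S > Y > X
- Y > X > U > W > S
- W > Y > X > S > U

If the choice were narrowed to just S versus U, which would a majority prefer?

Ballots ranking S above U: 5.
Ballots ranking U above S: 2.
S wins the head-to-head, 5–2.

S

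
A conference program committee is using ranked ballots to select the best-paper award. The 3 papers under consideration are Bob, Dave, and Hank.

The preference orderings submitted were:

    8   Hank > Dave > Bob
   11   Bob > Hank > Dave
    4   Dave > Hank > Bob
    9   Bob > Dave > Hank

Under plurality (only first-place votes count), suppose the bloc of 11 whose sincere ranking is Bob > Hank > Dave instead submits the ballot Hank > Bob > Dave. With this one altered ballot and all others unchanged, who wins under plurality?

First-place totals with the altered ballot: Bob 9, Dave 4, Hank 19.
The switch changes the winner from Bob to Hank.

Hank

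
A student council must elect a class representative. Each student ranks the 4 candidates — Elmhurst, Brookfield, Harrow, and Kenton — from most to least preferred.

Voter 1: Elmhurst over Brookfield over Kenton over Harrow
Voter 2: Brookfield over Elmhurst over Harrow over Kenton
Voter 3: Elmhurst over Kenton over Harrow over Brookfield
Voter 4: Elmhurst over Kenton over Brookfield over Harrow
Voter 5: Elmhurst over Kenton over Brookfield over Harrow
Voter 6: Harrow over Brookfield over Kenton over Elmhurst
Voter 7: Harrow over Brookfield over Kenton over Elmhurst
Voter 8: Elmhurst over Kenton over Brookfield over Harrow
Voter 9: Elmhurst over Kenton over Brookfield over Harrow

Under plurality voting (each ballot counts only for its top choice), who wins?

Elmhurst

First-place vote totals:
  Elmhurst: 6
  Brookfield: 1
  Harrow: 2
  Kenton: 0
Elmhurst has the most first-place votes.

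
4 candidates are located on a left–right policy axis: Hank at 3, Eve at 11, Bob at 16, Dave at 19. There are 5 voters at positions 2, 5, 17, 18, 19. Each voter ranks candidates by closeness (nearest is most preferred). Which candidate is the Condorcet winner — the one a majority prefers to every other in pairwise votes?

With single-peaked preferences on a line, the Condorcet winner is the candidate closest to the median voter.
The median voter (position 17) is closest to Bob at 16.
Check: Bob vs Eve — voters closer to Bob: 3 of 5.

Bob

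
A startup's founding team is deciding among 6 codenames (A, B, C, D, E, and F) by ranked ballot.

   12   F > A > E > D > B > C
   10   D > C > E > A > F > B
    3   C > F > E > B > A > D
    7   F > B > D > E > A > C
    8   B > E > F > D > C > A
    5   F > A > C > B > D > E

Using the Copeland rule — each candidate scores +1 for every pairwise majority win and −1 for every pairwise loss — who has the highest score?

Pairwise results:
  A vs B: A wins 27–18.
  A vs C: A wins 24–21.
  A vs D: D wins 25–20.
  A vs E: E wins 28–17.
  A vs F: F wins 35–10.
  B vs C: B wins 27–18.
  B vs D: B wins 23–22.
  B vs E: E wins 25–20.
  B vs F: F wins 37–8.
  C vs D: D wins 37–8.
  C vs E: E wins 27–18.
  C vs F: F wins 32–13.
  D vs E: E wins 23–22.
  D vs F: F wins 35–10.
  E vs F: F wins 27–18.
Copeland scores (wins − losses):
  A: 2 − 3 = -1
  B: 2 − 3 = -1
  C: 0 − 5 = -5
  D: 2 − 3 = -1
  E: 4 − 1 = 3
  F: 5 − 0 = 5
F has the best Copeland score.

F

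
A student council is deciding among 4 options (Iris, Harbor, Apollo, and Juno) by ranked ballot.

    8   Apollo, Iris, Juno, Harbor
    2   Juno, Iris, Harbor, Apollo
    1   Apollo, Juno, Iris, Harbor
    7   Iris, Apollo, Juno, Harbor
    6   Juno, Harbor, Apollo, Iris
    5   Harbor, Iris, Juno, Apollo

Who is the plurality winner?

Apollo

First-place vote totals:
  Iris: 7
  Harbor: 5
  Apollo: 9
  Juno: 8
Apollo has the most first-place votes.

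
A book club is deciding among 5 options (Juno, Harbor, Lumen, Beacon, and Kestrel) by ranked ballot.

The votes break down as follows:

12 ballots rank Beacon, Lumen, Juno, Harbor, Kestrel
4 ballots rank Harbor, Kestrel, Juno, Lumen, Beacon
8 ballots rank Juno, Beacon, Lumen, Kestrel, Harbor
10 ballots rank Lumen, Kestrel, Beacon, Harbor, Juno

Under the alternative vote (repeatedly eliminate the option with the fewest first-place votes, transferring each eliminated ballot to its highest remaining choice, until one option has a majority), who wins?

Beacon

Round 1: Beacon 12, Lumen 10, Juno 8, Harbor 4, Kestrel 0. Kestrel has the fewest and is eliminated.
Round 2: Beacon 12, Lumen 10, Juno 8, Harbor 4. Harbor has the fewest and is eliminated.
Round 3: Juno 12, Beacon 12, Lumen 10. Lumen has the fewest and is eliminated.
Round 4: Beacon 22, Juno 12. Beacon has a majority.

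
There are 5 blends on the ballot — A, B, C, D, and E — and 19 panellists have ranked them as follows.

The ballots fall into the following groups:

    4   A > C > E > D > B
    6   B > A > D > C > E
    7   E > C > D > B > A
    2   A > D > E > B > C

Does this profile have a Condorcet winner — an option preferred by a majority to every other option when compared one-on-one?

No

Head-to-head results (19 voters total):
A vs B: B wins 13–6.
A vs C: A wins 12–7.
A vs D: A wins 12–7.
A vs E: A wins 12–7.
B vs C: C wins 11–8.
B vs D: D wins 13–6.
B vs E: E wins 13–6.
C vs D: C wins 11–8.
C vs E: C wins 10–9.
D vs E: E wins 11–8.
No candidate beats all others: A beats C beats B beats A, a majority cycle.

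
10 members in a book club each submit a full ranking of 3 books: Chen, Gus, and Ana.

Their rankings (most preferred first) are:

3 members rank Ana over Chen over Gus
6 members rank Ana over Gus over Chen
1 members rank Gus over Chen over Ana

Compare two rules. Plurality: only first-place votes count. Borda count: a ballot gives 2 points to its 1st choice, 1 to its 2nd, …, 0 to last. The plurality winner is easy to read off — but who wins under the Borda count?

Plurality first-place counts: Chen 0, Gus 1, Ana 9 → Ana.
Borda totals: Chen 4, Gus 8, Ana 18 → Ana.

Ana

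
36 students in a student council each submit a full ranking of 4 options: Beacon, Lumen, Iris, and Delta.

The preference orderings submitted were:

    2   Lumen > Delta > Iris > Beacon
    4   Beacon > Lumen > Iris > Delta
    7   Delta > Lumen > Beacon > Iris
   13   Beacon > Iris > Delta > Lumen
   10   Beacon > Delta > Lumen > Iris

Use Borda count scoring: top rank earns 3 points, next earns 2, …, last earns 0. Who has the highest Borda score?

Beacon

Borda scores:
  Beacon: 2·0 + 4·3 + 7·1 + 13·3 + 10·3 = 88
  Lumen: 2·3 + 4·2 + 7·2 + 13·0 + 10·1 = 38
  Iris: 2·1 + 4·1 + 7·0 + 13·2 + 10·0 = 32
  Delta: 2·2 + 4·0 + 7·3 + 13·1 + 10·2 = 58
Beacon has the highest total.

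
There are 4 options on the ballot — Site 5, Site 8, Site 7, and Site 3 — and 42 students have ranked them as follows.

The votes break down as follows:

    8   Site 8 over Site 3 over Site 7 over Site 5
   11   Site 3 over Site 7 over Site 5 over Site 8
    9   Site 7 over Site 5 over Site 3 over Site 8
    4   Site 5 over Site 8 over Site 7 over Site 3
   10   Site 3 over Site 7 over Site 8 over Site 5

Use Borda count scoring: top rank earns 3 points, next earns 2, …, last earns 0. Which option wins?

Borda scores:
  Site 5: 8·0 + 11·1 + 9·2 + 4·3 + 10·0 = 41
  Site 8: 8·3 + 11·0 + 9·0 + 4·2 + 10·1 = 42
  Site 7: 8·1 + 11·2 + 9·3 + 4·1 + 10·2 = 81
  Site 3: 8·2 + 11·3 + 9·1 + 4·0 + 10·3 = 88
Site 3 has the highest total.

Site 3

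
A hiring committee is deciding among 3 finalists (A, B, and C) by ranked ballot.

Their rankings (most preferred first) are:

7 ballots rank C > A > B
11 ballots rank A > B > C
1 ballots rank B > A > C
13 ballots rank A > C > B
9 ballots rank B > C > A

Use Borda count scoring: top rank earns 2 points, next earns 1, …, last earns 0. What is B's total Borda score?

Borda scores:
  A: 7·1 + 11·2 + 1 + 13·2 + 9·0 = 56
  B: 7·0 + 11·1 + 2 + 13·0 + 9·2 = 31
  C: 7·2 + 11·0 + 0 + 13·1 + 9·1 = 36

31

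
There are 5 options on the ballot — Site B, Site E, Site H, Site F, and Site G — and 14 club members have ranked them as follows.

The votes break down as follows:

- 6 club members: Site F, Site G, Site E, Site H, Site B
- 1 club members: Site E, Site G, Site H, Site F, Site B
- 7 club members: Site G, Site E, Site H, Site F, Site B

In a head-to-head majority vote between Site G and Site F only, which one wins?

Ballots ranking Site G above Site F: 1+7 = 8.
Ballots ranking Site F above Site G: 6.
Site G wins the head-to-head, 8–6.

Site G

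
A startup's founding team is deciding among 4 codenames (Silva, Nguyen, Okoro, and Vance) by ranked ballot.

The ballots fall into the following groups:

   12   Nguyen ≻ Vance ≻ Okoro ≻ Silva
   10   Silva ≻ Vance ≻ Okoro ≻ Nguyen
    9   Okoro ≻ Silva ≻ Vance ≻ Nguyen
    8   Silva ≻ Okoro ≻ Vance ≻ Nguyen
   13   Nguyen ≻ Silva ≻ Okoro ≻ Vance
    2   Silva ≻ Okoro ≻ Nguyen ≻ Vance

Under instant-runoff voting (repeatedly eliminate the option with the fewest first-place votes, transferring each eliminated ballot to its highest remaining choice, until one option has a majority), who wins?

Round 1: Nguyen 25, Silva 20, Okoro 9, Vance 0. Vance has the fewest and is eliminated.
Round 2: Nguyen 25, Silva 20, Okoro 9. Okoro has the fewest and is eliminated.
Round 3: Silva 29, Nguyen 25. Silva has a majority.

Silva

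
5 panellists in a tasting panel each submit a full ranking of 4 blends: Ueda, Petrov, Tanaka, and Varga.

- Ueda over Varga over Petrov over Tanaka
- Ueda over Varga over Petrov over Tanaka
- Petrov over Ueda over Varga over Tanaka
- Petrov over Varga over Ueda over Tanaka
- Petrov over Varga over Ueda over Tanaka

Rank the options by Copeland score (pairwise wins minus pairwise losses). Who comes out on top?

Petrov

Pairwise results:
  Ueda vs Petrov: Petrov wins 3–2.
  Ueda vs Tanaka: Ueda wins 5–0.
  Ueda vs Varga: Ueda wins 3–2.
  Petrov vs Tanaka: Petrov wins 5–0.
  Petrov vs Varga: Petrov wins 3–2.
  Tanaka vs Varga: Varga wins 5–0.
Copeland scores (wins − losses):
  Ueda: 2 − 1 = 1
  Petrov: 3 − 0 = 3
  Tanaka: 0 − 3 = -3
  Varga: 1 − 2 = -1
Petrov has the best Copeland score.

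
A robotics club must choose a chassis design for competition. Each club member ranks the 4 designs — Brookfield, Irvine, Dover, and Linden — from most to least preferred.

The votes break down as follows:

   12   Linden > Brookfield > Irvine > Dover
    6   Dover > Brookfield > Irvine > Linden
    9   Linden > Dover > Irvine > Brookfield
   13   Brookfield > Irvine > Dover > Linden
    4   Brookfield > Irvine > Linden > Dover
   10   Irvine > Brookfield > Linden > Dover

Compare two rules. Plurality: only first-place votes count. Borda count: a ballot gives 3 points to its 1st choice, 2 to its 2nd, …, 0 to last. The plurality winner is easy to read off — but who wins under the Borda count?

Brookfield

Plurality first-place counts: Brookfield 17, Irvine 10, Dover 6, Linden 21 → Linden.
Borda totals: Brookfield 107, Irvine 91, Dover 49, Linden 77 → Brookfield.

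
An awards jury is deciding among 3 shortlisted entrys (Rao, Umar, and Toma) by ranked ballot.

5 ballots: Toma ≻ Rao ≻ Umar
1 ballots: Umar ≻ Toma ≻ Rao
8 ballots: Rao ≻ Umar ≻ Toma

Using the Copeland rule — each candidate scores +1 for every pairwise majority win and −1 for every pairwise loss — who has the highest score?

Rao

Pairwise results:
  Rao vs Umar: Rao wins 13–1.
  Rao vs Toma: Rao wins 8–6.
  Umar vs Toma: Umar wins 9–5.
Copeland scores (wins − losses):
  Rao: 2 − 0 = 2
  Umar: 1 − 1 = 0
  Toma: 0 − 2 = -2
Rao has the best Copeland score.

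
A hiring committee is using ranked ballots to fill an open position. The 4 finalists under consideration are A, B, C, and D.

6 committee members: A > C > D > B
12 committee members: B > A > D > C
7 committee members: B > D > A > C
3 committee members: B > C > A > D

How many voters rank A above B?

6

Ballots ranking A above B: 6.
Ballots ranking B above A: 12+7+3 = 22.
So 6 of 28 voters prefer A to B.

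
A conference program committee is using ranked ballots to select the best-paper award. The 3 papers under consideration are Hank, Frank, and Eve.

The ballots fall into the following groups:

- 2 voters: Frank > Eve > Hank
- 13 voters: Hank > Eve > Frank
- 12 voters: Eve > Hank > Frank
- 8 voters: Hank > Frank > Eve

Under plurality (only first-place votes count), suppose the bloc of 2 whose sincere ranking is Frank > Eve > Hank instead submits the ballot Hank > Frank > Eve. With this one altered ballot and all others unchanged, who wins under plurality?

Hank

First-place totals with the altered ballot: Hank 23, Frank 0, Eve 12.
The winner is unchanged: still Hank.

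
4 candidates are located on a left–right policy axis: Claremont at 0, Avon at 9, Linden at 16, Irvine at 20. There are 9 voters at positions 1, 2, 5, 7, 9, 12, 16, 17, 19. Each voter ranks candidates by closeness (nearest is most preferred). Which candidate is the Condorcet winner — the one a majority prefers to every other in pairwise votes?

With single-peaked preferences on a line, the Condorcet winner is the candidate closest to the median voter.
The median voter (position 9) is closest to Avon at 9.
Check: Avon vs Linden — voters closer to Avon: 6 of 9.

Avon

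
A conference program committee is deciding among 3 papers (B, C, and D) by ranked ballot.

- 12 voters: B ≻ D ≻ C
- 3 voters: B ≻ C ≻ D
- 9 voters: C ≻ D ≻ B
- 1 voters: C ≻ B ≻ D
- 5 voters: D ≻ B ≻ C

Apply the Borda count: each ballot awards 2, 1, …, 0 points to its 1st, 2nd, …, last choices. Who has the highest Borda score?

Borda scores:
  B: 12·2 + 3·2 + 9·0 + 1 + 5·1 = 36
  C: 12·0 + 3·1 + 9·2 + 2 + 5·0 = 23
  D: 12·1 + 3·0 + 9·1 + 0 + 5·2 = 31
B has the highest total.

B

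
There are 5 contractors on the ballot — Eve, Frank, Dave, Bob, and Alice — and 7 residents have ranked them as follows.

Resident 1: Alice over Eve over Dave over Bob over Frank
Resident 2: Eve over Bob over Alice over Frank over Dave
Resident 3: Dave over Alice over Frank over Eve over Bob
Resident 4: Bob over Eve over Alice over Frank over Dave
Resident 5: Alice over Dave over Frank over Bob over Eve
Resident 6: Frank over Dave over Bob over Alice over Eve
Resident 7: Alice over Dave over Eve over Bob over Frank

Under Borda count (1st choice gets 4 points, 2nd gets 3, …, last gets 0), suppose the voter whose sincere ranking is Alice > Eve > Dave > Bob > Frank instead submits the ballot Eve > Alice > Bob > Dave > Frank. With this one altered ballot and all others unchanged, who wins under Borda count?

Alice

Borda totals with the altered ballot: Eve 14, Frank 10, Dave 14, Bob 13, Alice 19.
The winner is unchanged: still Alice.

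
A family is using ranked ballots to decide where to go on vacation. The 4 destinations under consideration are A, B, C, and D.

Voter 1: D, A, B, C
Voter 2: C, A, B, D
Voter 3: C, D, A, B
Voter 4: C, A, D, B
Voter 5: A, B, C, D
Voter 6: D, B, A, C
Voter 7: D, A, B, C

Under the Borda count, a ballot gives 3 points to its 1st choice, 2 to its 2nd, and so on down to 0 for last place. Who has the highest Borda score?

A

Borda scores:
  A: 2 + 2 + 1 + 2 + 3 + 1 + 2 = 13
  B: 1 + 1 + 0 + 0 + 2 + 2 + 1 = 7
  C: 0 + 3 + 3 + 3 + 1 + 0 + 0 = 10
  D: 3 + 0 + 2 + 1 + 0 + 3 + 3 = 12
A has the highest total.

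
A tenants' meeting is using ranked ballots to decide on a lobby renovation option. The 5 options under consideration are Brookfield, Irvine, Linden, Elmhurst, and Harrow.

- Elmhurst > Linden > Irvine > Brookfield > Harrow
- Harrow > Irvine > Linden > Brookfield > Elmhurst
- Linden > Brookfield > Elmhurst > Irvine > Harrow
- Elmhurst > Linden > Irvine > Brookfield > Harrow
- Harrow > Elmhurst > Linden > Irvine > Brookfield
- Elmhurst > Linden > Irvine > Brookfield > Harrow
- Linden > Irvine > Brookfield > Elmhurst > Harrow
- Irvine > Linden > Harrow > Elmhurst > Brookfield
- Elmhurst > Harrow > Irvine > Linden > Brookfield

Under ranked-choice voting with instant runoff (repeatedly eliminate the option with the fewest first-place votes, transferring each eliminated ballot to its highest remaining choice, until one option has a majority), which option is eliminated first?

Round 1: Elmhurst 4, Linden 2, Harrow 2, Irvine 1, Brookfield 0. Brookfield has the fewest and is eliminated.
Round 2: Elmhurst 4, Linden 2, Harrow 2, Irvine 1. Irvine has the fewest and is eliminated.
Round 3: Elmhurst 4, Linden 3, Harrow 2. Harrow has the fewest and is eliminated.
Round 4: Elmhurst 5, Linden 4. Elmhurst has a majority.

Brookfield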